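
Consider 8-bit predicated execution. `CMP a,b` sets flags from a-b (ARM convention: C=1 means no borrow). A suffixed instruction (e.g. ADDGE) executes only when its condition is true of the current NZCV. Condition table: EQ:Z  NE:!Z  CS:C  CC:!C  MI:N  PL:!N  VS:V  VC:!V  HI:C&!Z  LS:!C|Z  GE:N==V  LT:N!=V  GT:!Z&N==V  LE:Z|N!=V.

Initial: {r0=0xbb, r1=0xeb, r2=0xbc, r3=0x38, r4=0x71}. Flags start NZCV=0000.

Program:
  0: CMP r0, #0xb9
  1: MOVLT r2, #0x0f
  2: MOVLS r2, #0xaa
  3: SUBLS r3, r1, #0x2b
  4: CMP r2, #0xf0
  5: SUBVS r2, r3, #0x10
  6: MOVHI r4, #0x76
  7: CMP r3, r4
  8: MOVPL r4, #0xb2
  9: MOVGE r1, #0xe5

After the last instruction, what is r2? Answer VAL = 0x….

VAL = 0xbc

[0] flags=0010 → (cmp)
[1] flags=0010 LT?F → skip
[2] flags=0010 LS?F → skip
[3] flags=0010 LS?F → skip
[4] flags=1000 → (cmp)
[5] flags=1000 VS?F → skip
[6] flags=1000 HI?F → skip
[7] flags=1000 → (cmp)
[8] flags=1000 PL?F → skip
[9] flags=1000 GE?F → skip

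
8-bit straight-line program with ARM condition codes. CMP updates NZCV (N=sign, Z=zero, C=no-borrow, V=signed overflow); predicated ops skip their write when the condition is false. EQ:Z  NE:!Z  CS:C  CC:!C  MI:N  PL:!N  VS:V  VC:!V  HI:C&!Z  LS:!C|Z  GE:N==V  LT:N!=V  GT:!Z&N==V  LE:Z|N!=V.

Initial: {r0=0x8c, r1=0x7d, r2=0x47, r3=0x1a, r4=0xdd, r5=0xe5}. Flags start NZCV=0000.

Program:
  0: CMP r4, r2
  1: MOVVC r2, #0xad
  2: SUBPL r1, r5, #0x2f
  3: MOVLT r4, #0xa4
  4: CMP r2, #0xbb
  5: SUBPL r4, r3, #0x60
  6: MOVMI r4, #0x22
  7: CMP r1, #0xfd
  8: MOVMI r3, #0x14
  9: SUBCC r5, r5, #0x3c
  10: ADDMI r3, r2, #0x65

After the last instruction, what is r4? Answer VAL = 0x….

VAL = 0x22

0: ✓ CMP  NZCV=1010
1: ✓ MOVVC  r2←0xad
2: · SUBPL
3: ✓ MOVLT  r4←0xa4
4: ✓ CMP  NZCV=1000
5: · SUBPL
6: ✓ MOVMI  r4←0x22
7: ✓ CMP  NZCV=1001
8: ✓ MOVMI  r3←0x14
9: ✓ SUBCC  r5←0xa9
10: ✓ ADDMI  r3←0x12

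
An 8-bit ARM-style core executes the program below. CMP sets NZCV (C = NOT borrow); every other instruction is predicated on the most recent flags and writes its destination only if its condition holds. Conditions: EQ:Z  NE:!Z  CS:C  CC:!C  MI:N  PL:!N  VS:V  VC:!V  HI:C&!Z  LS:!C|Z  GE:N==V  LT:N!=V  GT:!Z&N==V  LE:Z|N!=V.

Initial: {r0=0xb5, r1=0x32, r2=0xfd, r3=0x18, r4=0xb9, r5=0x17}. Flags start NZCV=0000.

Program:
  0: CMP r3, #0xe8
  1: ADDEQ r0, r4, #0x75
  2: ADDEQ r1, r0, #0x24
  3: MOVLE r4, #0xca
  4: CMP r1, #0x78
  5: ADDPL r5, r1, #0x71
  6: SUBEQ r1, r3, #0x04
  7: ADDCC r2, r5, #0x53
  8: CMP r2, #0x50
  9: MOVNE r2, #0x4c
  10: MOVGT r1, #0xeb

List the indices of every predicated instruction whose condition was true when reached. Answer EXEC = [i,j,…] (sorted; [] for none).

0: ✓ CMP  NZCV=0000
1: · ADDEQ
2: · ADDEQ
3: · MOVLE
4: ✓ CMP  NZCV=1000
5: · ADDPL
6: · SUBEQ
7: ✓ ADDCC  r2←0x6a
8: ✓ CMP  NZCV=0010
9: ✓ MOVNE  r2←0x4c
10: ✓ MOVGT  r1←0xeb

EXEC = [7,9,10]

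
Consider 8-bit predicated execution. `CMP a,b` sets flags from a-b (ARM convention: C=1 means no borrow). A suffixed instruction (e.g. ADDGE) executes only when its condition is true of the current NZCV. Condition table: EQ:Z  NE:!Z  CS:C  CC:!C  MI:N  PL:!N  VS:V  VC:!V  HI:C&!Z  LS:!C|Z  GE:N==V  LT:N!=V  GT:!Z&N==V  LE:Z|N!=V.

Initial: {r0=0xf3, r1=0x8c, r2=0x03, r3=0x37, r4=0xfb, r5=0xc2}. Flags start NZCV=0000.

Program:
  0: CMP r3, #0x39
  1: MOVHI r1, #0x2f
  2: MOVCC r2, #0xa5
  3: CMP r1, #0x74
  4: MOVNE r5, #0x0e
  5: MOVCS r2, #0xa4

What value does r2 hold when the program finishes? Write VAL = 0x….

0: ✓ CMP  NZCV=1000
1: · MOVHI
2: ✓ MOVCC  r2←0xa5
3: ✓ CMP  NZCV=0011
4: ✓ MOVNE  r5←0x0e
5: ✓ MOVCS  r2←0xa4

VAL = 0xa4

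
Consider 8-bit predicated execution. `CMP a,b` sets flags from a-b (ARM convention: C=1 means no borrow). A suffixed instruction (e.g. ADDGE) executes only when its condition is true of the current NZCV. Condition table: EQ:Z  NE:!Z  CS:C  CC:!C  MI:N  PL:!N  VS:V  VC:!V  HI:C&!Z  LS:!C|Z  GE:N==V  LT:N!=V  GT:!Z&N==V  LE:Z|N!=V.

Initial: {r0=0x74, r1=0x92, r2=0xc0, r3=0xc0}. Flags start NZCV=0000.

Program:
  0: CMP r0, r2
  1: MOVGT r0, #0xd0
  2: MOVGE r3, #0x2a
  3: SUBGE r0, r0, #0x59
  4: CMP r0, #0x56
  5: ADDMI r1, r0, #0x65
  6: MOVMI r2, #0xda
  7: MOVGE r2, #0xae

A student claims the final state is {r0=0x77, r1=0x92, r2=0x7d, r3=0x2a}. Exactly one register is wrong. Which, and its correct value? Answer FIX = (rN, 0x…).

0: ✓ CMP  NZCV=1001
1: ✓ MOVGT  r0←0xd0
2: ✓ MOVGE  r3←0x2a
3: ✓ SUBGE  r0←0x77
4: ✓ CMP  NZCV=0010
5: · ADDMI
6: · MOVMI
7: ✓ MOVGE  r2←0xae

FIX = (r2, 0xae)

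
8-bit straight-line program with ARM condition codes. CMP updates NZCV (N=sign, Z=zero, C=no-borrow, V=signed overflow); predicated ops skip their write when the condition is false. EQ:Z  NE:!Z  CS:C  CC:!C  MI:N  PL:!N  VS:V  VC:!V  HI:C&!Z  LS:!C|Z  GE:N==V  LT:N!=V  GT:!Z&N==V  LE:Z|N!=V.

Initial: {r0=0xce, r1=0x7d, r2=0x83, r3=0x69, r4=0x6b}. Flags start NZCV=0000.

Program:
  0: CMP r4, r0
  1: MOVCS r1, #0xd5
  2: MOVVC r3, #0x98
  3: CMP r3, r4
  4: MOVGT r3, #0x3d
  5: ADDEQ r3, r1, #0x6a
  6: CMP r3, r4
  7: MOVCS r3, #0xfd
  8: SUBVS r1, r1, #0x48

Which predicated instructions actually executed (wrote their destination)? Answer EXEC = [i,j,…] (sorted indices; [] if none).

0: ✓ CMP  NZCV=1001
1: · MOVCS
2: · MOVVC
3: ✓ CMP  NZCV=1000
4: · MOVGT
5: · ADDEQ
6: ✓ CMP  NZCV=1000
7: · MOVCS
8: · SUBVS

EXEC = []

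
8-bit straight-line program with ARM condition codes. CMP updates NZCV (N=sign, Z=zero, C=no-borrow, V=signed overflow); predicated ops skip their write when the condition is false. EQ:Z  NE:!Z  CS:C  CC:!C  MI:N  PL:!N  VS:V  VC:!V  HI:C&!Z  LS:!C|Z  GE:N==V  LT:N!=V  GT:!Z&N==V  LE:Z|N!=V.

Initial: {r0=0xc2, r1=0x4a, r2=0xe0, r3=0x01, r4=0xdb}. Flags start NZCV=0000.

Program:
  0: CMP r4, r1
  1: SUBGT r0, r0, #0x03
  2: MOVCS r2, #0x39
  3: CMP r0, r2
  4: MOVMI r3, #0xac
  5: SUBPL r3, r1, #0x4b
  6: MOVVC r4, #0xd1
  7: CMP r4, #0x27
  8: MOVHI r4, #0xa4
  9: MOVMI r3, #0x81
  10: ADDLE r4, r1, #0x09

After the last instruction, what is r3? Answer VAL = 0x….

[0] flags=1010 → (cmp)
[1] flags=1010 GT?F → skip
[2] flags=1010 CS?T → r2=0x39
[3] flags=1010 → (cmp)
[4] flags=1010 MI?T → r3=0xac
[5] flags=1010 PL?F → skip
[6] flags=1010 VC?T → r4=0xd1
[7] flags=1010 → (cmp)
[8] flags=1010 HI?T → r4=0xa4
[9] flags=1010 MI?T → r3=0x81
[10] flags=1010 LE?T → r4=0x53

VAL = 0x81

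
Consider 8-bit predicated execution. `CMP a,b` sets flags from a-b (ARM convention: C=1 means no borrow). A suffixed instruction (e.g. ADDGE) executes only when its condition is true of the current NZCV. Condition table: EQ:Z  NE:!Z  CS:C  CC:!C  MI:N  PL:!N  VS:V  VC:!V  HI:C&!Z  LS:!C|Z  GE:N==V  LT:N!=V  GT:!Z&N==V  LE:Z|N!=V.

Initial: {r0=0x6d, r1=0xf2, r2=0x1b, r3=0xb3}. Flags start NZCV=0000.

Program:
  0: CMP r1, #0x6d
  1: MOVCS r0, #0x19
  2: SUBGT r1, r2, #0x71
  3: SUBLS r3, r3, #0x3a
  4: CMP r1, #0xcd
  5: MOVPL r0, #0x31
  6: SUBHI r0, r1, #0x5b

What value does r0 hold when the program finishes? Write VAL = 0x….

[0] flags=1010 → (cmp)
[1] flags=1010 CS?T → r0=0x19
[2] flags=1010 GT?F → skip
[3] flags=1010 LS?F → skip
[4] flags=0010 → (cmp)
[5] flags=0010 PL?T → r0=0x31
[6] flags=0010 HI?T → r0=0x97

VAL = 0x97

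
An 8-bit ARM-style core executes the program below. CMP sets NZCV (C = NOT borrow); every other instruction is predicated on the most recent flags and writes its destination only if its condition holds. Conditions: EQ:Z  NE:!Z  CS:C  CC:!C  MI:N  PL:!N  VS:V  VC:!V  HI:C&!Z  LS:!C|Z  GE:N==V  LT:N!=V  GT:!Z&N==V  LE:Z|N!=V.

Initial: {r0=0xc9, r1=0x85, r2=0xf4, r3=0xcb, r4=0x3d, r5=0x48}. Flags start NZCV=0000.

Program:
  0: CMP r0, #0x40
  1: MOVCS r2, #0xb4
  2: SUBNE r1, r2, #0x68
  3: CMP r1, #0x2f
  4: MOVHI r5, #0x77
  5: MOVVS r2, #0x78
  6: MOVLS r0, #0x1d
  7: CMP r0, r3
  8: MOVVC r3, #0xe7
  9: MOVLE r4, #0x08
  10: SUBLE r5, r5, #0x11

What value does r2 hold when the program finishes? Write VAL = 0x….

VAL = 0xb4

0: ✓ CMP  NZCV=1010
1: ✓ MOVCS  r2←0xb4
2: ✓ SUBNE  r1←0x4c
3: ✓ CMP  NZCV=0010
4: ✓ MOVHI  r5←0x77
5: · MOVVS
6: · MOVLS
7: ✓ CMP  NZCV=1000
8: ✓ MOVVC  r3←0xe7
9: ✓ MOVLE  r4←0x08
10: ✓ SUBLE  r5←0x66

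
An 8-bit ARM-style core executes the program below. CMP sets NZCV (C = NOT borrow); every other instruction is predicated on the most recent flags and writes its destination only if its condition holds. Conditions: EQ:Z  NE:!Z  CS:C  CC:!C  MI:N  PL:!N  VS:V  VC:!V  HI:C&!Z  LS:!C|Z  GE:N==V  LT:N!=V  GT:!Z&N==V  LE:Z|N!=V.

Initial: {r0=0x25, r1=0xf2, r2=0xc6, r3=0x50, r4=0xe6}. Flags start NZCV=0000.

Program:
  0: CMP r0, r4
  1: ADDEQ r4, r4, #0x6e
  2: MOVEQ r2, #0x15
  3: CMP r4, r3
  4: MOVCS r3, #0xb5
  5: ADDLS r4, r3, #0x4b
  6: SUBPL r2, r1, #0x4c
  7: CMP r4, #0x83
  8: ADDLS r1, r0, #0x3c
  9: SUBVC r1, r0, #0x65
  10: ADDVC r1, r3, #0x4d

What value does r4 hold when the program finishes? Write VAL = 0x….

0: ✓ CMP  NZCV=0000
1: · ADDEQ
2: · MOVEQ
3: ✓ CMP  NZCV=1010
4: ✓ MOVCS  r3←0xb5
5: · ADDLS
6: · SUBPL
7: ✓ CMP  NZCV=0010
8: · ADDLS
9: ✓ SUBVC  r1←0xc0
10: ✓ ADDVC  r1←0x02

VAL = 0xe6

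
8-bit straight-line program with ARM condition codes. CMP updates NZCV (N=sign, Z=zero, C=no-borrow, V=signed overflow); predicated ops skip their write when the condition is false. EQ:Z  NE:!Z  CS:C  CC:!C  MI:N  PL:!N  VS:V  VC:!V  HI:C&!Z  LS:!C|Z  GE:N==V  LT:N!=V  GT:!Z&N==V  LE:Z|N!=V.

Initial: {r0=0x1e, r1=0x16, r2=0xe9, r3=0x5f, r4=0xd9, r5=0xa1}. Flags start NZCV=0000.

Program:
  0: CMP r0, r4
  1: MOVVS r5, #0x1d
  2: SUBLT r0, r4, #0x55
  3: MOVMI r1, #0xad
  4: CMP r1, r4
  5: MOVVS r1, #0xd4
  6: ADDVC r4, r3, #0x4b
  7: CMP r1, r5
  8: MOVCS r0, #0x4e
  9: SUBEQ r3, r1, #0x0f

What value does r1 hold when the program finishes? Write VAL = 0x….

[0] flags=0000 → (cmp)
[1] flags=0000 VS?F → skip
[2] flags=0000 LT?F → skip
[3] flags=0000 MI?F → skip
[4] flags=0000 → (cmp)
[5] flags=0000 VS?F → skip
[6] flags=0000 VC?T → r4=0xaa
[7] flags=0000 → (cmp)
[8] flags=0000 CS?F → skip
[9] flags=0000 EQ?F → skip

VAL = 0x16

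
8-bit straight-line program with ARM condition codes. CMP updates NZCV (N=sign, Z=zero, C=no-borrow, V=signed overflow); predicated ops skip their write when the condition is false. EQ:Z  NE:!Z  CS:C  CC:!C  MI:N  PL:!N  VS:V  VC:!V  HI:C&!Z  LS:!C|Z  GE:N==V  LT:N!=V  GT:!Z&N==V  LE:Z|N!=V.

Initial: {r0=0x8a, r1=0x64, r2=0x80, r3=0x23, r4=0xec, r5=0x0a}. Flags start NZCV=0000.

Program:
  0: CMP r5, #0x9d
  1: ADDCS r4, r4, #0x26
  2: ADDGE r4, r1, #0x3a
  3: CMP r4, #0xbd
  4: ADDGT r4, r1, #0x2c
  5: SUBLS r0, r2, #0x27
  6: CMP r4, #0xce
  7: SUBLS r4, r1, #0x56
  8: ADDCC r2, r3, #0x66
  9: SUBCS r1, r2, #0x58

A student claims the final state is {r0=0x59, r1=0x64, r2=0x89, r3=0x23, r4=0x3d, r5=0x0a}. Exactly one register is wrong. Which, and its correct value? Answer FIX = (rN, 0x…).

FIX = (r4, 0x0e)

[0] flags=0000 → (cmp)
[1] flags=0000 CS?F → skip
[2] flags=0000 GE?T → r4=0x9e
[3] flags=1000 → (cmp)
[4] flags=1000 GT?F → skip
[5] flags=1000 LS?T → r0=0x59
[6] flags=1000 → (cmp)
[7] flags=1000 LS?T → r4=0x0e
[8] flags=1000 CC?T → r2=0x89
[9] flags=1000 CS?F → skip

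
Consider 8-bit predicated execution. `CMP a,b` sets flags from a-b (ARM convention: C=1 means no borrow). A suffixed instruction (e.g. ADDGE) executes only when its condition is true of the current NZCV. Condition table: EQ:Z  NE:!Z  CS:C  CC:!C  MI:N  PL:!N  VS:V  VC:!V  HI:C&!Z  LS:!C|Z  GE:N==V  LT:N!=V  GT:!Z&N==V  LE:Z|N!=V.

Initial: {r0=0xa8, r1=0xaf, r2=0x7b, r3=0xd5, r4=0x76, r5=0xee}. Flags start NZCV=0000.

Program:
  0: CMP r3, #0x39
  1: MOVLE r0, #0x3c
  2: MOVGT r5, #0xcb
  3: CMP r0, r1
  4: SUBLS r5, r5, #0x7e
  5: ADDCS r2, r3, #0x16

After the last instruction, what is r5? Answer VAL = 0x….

0: ✓ CMP  NZCV=1010
1: ✓ MOVLE  r0←0x3c
2: · MOVGT
3: ✓ CMP  NZCV=1001
4: ✓ SUBLS  r5←0x70
5: · ADDCS

VAL = 0x70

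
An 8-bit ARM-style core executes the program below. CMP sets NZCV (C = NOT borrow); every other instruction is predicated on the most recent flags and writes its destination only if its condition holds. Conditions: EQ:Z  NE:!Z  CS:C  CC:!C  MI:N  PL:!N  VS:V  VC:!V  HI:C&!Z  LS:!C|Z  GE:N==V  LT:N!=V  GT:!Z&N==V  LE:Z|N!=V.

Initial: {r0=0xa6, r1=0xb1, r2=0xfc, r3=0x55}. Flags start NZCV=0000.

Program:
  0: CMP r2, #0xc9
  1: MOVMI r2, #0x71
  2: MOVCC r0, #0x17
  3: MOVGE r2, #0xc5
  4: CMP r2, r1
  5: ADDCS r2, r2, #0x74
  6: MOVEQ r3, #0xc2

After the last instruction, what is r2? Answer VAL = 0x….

0: ✓ CMP  NZCV=0010
1: · MOVMI
2: · MOVCC
3: ✓ MOVGE  r2←0xc5
4: ✓ CMP  NZCV=0010
5: ✓ ADDCS  r2←0x39
6: · MOVEQ

VAL = 0x39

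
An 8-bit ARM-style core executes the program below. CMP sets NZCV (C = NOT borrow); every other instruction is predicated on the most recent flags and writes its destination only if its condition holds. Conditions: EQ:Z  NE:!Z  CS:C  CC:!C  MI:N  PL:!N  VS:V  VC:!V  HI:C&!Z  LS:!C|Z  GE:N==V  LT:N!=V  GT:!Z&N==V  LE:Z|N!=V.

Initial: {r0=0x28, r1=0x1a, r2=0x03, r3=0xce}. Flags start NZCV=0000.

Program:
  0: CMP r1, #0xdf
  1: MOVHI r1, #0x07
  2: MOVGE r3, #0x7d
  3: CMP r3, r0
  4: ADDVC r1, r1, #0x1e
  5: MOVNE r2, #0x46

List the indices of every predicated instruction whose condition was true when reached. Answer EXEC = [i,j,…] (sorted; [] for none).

EXEC = [2,4,5]

[0] flags=0000 → (cmp)
[1] flags=0000 HI?F → skip
[2] flags=0000 GE?T → r3=0x7d
[3] flags=0010 → (cmp)
[4] flags=0010 VC?T → r1=0x38
[5] flags=0010 NE?T → r2=0x46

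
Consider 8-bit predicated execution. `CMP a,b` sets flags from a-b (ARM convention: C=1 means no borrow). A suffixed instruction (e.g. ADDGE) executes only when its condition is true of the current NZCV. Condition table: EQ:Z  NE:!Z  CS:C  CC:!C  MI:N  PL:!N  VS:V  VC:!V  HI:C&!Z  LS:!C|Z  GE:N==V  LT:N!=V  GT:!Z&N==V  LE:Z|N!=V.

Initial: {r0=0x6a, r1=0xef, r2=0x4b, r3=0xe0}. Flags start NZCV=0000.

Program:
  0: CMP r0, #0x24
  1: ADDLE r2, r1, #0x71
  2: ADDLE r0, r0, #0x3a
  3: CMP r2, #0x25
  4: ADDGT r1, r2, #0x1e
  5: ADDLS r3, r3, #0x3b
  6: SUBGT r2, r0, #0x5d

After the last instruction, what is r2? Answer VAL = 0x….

VAL = 0x0d

[0] flags=0010 → (cmp)
[1] flags=0010 LE?F → skip
[2] flags=0010 LE?F → skip
[3] flags=0010 → (cmp)
[4] flags=0010 GT?T → r1=0x69
[5] flags=0010 LS?F → skip
[6] flags=0010 GT?T → r2=0x0d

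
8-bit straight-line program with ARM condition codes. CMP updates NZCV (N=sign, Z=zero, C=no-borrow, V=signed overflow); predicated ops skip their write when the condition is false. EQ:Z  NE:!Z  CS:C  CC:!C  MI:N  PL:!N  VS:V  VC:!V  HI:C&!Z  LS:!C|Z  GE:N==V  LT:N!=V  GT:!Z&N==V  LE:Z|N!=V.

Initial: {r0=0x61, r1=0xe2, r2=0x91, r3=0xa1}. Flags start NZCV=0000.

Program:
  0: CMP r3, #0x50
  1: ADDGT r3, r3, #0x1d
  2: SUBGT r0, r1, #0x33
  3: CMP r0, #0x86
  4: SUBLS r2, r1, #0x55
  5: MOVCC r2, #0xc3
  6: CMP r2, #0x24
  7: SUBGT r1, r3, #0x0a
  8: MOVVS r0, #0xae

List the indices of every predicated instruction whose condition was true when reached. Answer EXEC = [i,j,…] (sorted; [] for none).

EXEC = [4,5]

0: ✓ CMP  NZCV=0011
1: · ADDGT
2: · SUBGT
3: ✓ CMP  NZCV=1001
4: ✓ SUBLS  r2←0x8d
5: ✓ MOVCC  r2←0xc3
6: ✓ CMP  NZCV=1010
7: · SUBGT
8: · MOVVS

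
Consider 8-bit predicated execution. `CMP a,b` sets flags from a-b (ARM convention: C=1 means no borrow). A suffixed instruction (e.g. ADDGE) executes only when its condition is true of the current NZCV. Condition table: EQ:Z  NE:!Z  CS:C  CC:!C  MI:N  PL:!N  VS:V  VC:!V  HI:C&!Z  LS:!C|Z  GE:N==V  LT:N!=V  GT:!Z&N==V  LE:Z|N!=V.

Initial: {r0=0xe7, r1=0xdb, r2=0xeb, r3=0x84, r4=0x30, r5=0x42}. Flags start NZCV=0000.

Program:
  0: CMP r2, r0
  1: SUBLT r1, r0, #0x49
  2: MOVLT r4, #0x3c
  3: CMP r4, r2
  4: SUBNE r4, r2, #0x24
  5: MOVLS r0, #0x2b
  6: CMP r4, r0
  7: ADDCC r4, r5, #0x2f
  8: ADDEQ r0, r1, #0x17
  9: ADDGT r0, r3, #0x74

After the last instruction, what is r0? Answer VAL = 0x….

0: ✓ CMP  NZCV=0010
1: · SUBLT
2: · MOVLT
3: ✓ CMP  NZCV=0000
4: ✓ SUBNE  r4←0xc7
5: ✓ MOVLS  r0←0x2b
6: ✓ CMP  NZCV=1010
7: · ADDCC
8: · ADDEQ
9: · ADDGT

VAL = 0x2b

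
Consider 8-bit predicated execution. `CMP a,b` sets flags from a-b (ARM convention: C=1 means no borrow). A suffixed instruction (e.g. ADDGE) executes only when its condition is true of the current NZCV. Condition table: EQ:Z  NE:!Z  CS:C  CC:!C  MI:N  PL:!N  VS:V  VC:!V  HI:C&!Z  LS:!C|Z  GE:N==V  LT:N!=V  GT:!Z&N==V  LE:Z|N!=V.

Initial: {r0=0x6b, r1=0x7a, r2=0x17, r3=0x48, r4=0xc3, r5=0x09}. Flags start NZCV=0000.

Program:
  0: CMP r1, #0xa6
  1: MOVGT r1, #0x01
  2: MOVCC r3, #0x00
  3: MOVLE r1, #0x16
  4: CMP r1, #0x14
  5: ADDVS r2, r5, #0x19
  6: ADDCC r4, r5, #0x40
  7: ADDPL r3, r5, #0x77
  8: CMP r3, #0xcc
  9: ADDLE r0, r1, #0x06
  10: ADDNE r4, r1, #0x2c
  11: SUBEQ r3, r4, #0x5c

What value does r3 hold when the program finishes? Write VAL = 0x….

VAL = 0x00

0: ✓ CMP  NZCV=1001
1: ✓ MOVGT  r1←0x01
2: ✓ MOVCC  r3←0x00
3: · MOVLE
4: ✓ CMP  NZCV=1000
5: · ADDVS
6: ✓ ADDCC  r4←0x49
7: · ADDPL
8: ✓ CMP  NZCV=0000
9: · ADDLE
10: ✓ ADDNE  r4←0x2d
11: · SUBEQ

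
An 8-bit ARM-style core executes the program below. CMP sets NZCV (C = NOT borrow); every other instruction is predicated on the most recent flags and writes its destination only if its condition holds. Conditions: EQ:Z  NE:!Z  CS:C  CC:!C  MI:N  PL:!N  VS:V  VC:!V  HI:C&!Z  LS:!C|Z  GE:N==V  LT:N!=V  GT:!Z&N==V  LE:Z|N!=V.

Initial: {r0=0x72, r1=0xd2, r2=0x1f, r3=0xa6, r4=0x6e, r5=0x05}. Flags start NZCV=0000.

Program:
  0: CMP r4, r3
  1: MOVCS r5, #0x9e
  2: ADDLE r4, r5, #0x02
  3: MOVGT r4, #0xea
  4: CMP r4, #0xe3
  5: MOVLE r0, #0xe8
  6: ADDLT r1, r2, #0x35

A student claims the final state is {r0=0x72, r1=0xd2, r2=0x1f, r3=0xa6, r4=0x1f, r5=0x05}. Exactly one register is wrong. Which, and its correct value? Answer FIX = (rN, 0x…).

FIX = (r4, 0xea)

[0] flags=1001 → (cmp)
[1] flags=1001 CS?F → skip
[2] flags=1001 LE?F → skip
[3] flags=1001 GT?T → r4=0xea
[4] flags=0010 → (cmp)
[5] flags=0010 LE?F → skip
[6] flags=0010 LT?F → skip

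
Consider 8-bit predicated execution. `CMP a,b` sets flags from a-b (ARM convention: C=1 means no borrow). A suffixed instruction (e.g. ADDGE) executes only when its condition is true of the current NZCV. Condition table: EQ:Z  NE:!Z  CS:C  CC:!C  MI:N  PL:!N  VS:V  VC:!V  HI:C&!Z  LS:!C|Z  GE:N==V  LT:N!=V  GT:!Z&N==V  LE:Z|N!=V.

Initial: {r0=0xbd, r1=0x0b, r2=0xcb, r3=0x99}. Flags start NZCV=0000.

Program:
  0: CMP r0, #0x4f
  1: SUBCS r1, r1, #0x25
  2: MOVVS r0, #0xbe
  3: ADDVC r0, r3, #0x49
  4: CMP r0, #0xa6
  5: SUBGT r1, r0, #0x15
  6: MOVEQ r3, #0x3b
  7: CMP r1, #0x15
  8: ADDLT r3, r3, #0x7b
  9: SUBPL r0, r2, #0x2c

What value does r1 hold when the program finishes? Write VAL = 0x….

VAL = 0xa9

[0] flags=0011 → (cmp)
[1] flags=0011 CS?T → r1=0xe6
[2] flags=0011 VS?T → r0=0xbe
[3] flags=0011 VC?F → skip
[4] flags=0010 → (cmp)
[5] flags=0010 GT?T → r1=0xa9
[6] flags=0010 EQ?F → skip
[7] flags=1010 → (cmp)
[8] flags=1010 LT?T → r3=0x14
[9] flags=1010 PL?F → skip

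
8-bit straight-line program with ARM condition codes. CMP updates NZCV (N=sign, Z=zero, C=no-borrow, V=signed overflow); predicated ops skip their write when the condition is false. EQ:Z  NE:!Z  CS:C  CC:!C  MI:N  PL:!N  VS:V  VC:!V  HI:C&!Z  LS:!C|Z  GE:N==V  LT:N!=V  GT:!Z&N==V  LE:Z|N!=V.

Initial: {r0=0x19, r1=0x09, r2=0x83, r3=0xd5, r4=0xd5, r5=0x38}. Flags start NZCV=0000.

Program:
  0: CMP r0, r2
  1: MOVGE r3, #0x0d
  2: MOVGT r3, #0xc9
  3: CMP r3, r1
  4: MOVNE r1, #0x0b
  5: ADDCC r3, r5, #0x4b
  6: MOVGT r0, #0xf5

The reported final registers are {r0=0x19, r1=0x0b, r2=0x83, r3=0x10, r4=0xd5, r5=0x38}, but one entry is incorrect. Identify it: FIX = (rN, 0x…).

FIX = (r3, 0xc9)

[0] flags=1001 → (cmp)
[1] flags=1001 GE?T → r3=0x0d
[2] flags=1001 GT?T → r3=0xc9
[3] flags=1010 → (cmp)
[4] flags=1010 NE?T → r1=0x0b
[5] flags=1010 CC?F → skip
[6] flags=1010 GT?F → skip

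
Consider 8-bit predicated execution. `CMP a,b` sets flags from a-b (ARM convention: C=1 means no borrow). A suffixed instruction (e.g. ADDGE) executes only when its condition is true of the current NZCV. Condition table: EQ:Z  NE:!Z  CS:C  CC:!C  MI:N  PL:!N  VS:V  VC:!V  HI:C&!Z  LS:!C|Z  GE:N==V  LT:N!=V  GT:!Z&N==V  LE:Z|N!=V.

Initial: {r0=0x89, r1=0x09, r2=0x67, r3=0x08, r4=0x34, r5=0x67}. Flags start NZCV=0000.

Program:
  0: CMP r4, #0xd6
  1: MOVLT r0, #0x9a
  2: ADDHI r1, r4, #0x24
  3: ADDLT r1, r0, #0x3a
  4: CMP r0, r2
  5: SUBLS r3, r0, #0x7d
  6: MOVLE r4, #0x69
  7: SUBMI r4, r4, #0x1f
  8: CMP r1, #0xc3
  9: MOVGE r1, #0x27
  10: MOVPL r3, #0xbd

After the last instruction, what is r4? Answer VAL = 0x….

[0] flags=0000 → (cmp)
[1] flags=0000 LT?F → skip
[2] flags=0000 HI?F → skip
[3] flags=0000 LT?F → skip
[4] flags=0011 → (cmp)
[5] flags=0011 LS?F → skip
[6] flags=0011 LE?T → r4=0x69
[7] flags=0011 MI?F → skip
[8] flags=0000 → (cmp)
[9] flags=0000 GE?T → r1=0x27
[10] flags=0000 PL?T → r3=0xbd

VAL = 0x69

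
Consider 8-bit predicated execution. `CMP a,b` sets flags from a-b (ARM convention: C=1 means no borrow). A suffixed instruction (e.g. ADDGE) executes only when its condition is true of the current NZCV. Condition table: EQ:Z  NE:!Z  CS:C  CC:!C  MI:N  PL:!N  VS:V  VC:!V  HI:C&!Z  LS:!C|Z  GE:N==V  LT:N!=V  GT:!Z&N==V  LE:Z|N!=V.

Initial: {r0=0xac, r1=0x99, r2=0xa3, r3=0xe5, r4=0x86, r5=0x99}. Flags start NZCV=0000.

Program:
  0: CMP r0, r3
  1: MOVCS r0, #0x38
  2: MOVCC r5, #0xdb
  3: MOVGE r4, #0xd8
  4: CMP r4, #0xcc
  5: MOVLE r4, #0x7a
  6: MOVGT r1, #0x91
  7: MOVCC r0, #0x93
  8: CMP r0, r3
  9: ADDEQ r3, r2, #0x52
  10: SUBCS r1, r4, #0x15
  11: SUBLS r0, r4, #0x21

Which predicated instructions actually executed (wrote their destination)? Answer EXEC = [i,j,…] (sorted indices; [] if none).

0: ✓ CMP  NZCV=1000
1: · MOVCS
2: ✓ MOVCC  r5←0xdb
3: · MOVGE
4: ✓ CMP  NZCV=1000
5: ✓ MOVLE  r4←0x7a
6: · MOVGT
7: ✓ MOVCC  r0←0x93
8: ✓ CMP  NZCV=1000
9: · ADDEQ
10: · SUBCS
11: ✓ SUBLS  r0←0x59

EXEC = [2,5,7,11]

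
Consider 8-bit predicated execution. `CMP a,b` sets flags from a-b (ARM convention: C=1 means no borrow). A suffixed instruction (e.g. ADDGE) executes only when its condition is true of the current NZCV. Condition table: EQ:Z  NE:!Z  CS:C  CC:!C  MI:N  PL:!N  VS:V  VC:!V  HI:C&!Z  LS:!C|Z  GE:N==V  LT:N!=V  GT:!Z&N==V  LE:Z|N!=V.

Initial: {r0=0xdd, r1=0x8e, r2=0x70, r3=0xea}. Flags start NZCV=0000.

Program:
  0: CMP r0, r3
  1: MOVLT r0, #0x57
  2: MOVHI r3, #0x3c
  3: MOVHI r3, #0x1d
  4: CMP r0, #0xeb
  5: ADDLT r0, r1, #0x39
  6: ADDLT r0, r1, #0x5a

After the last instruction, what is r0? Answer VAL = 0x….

VAL = 0x57

[0] flags=1000 → (cmp)
[1] flags=1000 LT?T → r0=0x57
[2] flags=1000 HI?F → skip
[3] flags=1000 HI?F → skip
[4] flags=0000 → (cmp)
[5] flags=0000 LT?F → skip
[6] flags=0000 LT?F → skip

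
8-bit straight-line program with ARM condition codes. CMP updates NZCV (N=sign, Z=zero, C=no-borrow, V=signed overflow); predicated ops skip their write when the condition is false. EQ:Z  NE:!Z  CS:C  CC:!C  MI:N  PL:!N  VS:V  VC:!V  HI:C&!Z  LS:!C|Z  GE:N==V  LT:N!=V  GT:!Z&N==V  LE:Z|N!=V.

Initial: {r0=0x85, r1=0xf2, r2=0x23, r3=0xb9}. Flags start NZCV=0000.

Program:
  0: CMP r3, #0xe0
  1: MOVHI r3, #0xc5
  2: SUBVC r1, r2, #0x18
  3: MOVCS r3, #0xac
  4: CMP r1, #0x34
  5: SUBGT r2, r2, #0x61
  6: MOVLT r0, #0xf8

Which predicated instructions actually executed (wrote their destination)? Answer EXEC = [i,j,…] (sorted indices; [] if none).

EXEC = [2,6]

[0] flags=1000 → (cmp)
[1] flags=1000 HI?F → skip
[2] flags=1000 VC?T → r1=0x0b
[3] flags=1000 CS?F → skip
[4] flags=1000 → (cmp)
[5] flags=1000 GT?F → skip
[6] flags=1000 LT?T → r0=0xf8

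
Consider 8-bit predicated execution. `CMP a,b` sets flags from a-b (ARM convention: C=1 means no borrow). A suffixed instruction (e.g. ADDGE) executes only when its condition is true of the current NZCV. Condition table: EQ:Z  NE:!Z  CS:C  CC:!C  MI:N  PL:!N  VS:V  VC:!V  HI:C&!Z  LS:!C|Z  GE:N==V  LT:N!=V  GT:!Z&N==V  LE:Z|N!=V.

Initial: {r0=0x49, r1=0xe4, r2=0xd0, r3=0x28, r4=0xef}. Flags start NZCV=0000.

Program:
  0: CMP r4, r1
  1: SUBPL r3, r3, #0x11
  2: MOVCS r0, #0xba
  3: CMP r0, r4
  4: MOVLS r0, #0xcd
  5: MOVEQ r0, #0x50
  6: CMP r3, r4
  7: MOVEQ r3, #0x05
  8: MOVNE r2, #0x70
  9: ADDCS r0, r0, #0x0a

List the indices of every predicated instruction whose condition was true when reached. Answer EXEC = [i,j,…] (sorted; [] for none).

0: ✓ CMP  NZCV=0010
1: ✓ SUBPL  r3←0x17
2: ✓ MOVCS  r0←0xba
3: ✓ CMP  NZCV=1000
4: ✓ MOVLS  r0←0xcd
5: · MOVEQ
6: ✓ CMP  NZCV=0000
7: · MOVEQ
8: ✓ MOVNE  r2←0x70
9: · ADDCS

EXEC = [1,2,4,8]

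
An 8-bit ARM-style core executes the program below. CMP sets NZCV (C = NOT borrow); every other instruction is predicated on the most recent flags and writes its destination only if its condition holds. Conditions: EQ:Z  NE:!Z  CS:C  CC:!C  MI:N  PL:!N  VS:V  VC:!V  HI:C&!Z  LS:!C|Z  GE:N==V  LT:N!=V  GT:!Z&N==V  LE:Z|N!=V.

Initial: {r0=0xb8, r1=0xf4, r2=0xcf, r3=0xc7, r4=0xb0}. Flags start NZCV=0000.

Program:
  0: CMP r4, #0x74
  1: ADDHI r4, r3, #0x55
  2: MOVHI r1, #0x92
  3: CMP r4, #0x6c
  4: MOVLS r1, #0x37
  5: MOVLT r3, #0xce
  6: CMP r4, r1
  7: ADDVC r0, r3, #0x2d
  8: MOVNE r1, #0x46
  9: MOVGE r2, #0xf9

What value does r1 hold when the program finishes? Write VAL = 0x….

VAL = 0x46

0: ✓ CMP  NZCV=0011
1: ✓ ADDHI  r4←0x1c
2: ✓ MOVHI  r1←0x92
3: ✓ CMP  NZCV=1000
4: ✓ MOVLS  r1←0x37
5: ✓ MOVLT  r3←0xce
6: ✓ CMP  NZCV=1000
7: ✓ ADDVC  r0←0xfb
8: ✓ MOVNE  r1←0x46
9: · MOVGE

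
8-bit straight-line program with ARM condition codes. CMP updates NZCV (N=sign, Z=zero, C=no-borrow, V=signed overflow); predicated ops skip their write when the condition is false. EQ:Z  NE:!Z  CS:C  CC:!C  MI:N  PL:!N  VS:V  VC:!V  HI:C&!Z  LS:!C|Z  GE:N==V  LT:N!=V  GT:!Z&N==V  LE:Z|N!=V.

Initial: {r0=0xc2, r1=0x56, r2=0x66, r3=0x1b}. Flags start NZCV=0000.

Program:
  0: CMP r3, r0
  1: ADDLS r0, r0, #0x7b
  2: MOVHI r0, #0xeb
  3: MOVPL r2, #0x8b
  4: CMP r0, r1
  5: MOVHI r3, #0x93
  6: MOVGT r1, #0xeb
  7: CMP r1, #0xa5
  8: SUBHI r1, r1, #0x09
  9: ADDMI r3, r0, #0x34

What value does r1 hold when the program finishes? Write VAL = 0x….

VAL = 0x56

[0] flags=0000 → (cmp)
[1] flags=0000 LS?T → r0=0x3d
[2] flags=0000 HI?F → skip
[3] flags=0000 PL?T → r2=0x8b
[4] flags=1000 → (cmp)
[5] flags=1000 HI?F → skip
[6] flags=1000 GT?F → skip
[7] flags=1001 → (cmp)
[8] flags=1001 HI?F → skip
[9] flags=1001 MI?T → r3=0x71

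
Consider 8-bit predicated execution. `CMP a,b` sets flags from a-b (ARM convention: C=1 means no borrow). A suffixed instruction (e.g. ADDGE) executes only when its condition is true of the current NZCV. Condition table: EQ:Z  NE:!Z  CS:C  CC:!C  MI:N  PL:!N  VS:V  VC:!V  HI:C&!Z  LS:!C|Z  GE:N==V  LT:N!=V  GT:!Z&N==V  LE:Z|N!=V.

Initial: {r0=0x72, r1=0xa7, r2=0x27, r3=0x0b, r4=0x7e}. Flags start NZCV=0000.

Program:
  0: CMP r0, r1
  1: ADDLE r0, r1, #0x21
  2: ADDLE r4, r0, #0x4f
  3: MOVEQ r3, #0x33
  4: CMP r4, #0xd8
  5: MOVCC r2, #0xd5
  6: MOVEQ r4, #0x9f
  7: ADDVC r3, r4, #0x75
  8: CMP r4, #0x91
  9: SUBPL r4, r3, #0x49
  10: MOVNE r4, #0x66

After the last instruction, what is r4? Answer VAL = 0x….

VAL = 0x66

0: ✓ CMP  NZCV=1001
1: · ADDLE
2: · ADDLE
3: · MOVEQ
4: ✓ CMP  NZCV=1001
5: ✓ MOVCC  r2←0xd5
6: · MOVEQ
7: · ADDVC
8: ✓ CMP  NZCV=1001
9: · SUBPL
10: ✓ MOVNE  r4←0x66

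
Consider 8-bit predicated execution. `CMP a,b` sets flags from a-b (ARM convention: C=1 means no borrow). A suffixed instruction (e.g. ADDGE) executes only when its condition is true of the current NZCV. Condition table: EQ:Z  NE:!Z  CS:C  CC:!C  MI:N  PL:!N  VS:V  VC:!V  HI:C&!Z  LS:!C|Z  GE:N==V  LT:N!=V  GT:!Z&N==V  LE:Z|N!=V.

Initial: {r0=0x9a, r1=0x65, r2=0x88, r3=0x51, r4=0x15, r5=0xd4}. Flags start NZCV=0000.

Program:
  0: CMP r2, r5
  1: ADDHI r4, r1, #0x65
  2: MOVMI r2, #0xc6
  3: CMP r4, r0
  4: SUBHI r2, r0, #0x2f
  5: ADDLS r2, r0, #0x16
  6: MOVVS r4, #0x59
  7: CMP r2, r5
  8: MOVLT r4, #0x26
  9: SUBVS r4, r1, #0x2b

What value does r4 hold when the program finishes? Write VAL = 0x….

VAL = 0x26

0: ✓ CMP  NZCV=1000
1: · ADDHI
2: ✓ MOVMI  r2←0xc6
3: ✓ CMP  NZCV=0000
4: · SUBHI
5: ✓ ADDLS  r2←0xb0
6: · MOVVS
7: ✓ CMP  NZCV=1000
8: ✓ MOVLT  r4←0x26
9: · SUBVS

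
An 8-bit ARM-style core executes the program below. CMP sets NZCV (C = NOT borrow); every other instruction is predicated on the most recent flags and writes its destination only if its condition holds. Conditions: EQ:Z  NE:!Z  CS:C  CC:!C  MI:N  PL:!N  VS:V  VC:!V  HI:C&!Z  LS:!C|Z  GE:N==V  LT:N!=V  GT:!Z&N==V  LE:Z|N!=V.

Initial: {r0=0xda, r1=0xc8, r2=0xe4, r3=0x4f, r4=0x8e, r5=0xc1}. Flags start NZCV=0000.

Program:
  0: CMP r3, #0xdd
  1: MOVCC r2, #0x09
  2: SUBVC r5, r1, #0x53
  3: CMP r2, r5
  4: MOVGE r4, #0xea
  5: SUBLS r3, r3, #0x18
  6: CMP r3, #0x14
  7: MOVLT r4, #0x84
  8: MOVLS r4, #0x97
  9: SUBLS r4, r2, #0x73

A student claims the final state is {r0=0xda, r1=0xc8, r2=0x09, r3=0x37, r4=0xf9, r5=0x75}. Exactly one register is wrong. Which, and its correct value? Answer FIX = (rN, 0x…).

FIX = (r4, 0x8e)

0: ✓ CMP  NZCV=0000
1: ✓ MOVCC  r2←0x09
2: ✓ SUBVC  r5←0x75
3: ✓ CMP  NZCV=1000
4: · MOVGE
5: ✓ SUBLS  r3←0x37
6: ✓ CMP  NZCV=0010
7: · MOVLT
8: · MOVLS
9: · SUBLS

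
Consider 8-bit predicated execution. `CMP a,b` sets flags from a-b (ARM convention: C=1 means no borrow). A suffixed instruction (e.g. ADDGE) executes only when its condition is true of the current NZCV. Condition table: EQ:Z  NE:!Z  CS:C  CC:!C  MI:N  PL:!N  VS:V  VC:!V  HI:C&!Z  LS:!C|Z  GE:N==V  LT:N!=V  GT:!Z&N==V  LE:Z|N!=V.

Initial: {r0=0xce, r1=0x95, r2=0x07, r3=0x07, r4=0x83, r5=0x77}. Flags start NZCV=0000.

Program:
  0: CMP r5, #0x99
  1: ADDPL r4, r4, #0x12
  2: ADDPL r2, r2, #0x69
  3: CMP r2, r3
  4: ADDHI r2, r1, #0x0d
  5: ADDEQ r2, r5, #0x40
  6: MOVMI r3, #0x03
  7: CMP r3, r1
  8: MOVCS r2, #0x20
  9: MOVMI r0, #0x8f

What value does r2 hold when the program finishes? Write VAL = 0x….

[0] flags=1001 → (cmp)
[1] flags=1001 PL?F → skip
[2] flags=1001 PL?F → skip
[3] flags=0110 → (cmp)
[4] flags=0110 HI?F → skip
[5] flags=0110 EQ?T → r2=0xb7
[6] flags=0110 MI?F → skip
[7] flags=0000 → (cmp)
[8] flags=0000 CS?F → skip
[9] flags=0000 MI?F → skip

VAL = 0xb7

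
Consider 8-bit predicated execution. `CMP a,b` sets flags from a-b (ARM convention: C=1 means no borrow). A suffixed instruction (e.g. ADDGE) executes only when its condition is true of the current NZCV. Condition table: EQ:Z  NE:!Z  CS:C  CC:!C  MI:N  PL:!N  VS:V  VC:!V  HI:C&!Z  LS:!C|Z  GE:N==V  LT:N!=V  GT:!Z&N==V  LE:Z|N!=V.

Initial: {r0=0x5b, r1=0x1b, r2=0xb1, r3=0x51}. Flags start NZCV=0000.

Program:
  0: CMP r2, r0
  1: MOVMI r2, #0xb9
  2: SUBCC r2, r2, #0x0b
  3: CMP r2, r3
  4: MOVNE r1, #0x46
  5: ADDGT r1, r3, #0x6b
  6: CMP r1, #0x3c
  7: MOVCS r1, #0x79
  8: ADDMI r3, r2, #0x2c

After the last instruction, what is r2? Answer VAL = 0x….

[0] flags=0011 → (cmp)
[1] flags=0011 MI?F → skip
[2] flags=0011 CC?F → skip
[3] flags=0011 → (cmp)
[4] flags=0011 NE?T → r1=0x46
[5] flags=0011 GT?F → skip
[6] flags=0010 → (cmp)
[7] flags=0010 CS?T → r1=0x79
[8] flags=0010 MI?F → skip

VAL = 0xb1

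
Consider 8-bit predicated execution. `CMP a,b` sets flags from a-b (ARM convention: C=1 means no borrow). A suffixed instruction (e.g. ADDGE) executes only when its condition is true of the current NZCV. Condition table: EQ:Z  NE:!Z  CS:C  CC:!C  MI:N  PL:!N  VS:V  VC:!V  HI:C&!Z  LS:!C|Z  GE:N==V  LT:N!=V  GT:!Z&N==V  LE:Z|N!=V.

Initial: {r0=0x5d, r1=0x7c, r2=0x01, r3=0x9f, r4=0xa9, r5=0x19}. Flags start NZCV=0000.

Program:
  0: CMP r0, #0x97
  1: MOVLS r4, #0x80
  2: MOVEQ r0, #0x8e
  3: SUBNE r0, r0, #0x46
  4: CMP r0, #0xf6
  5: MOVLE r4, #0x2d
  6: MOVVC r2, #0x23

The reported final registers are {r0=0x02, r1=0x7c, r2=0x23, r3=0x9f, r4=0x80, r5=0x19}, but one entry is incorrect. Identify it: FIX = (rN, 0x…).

[0] flags=1001 → (cmp)
[1] flags=1001 LS?T → r4=0x80
[2] flags=1001 EQ?F → skip
[3] flags=1001 NE?T → r0=0x17
[4] flags=0000 → (cmp)
[5] flags=0000 LE?F → skip
[6] flags=0000 VC?T → r2=0x23

FIX = (r0, 0x17)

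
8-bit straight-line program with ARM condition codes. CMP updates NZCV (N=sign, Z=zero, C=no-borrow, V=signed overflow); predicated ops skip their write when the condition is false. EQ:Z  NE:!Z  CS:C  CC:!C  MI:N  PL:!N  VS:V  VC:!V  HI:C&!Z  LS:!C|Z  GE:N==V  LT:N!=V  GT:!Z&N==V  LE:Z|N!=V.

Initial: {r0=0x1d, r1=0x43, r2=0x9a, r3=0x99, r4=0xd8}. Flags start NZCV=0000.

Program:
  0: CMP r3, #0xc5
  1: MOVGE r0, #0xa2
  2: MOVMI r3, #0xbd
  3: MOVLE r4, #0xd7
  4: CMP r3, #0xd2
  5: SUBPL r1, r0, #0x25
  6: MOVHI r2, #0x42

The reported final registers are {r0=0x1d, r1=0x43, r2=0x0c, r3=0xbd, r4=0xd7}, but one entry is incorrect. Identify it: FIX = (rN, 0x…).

FIX = (r2, 0x9a)

0: ✓ CMP  NZCV=1000
1: · MOVGE
2: ✓ MOVMI  r3←0xbd
3: ✓ MOVLE  r4←0xd7
4: ✓ CMP  NZCV=1000
5: · SUBPL
6: · MOVHI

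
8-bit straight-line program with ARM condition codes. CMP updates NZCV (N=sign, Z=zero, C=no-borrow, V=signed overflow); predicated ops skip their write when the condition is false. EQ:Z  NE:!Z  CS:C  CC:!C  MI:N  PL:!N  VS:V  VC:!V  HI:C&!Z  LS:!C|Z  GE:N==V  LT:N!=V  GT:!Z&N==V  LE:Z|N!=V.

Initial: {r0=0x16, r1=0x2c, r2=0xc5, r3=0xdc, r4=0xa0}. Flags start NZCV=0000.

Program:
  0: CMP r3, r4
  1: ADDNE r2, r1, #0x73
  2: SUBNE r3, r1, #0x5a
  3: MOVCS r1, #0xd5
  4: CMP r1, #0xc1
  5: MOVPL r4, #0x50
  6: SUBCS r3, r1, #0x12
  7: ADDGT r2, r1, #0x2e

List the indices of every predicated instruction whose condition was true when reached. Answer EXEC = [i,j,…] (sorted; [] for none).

EXEC = [1,2,3,5,6,7]

0: ✓ CMP  NZCV=0010
1: ✓ ADDNE  r2←0x9f
2: ✓ SUBNE  r3←0xd2
3: ✓ MOVCS  r1←0xd5
4: ✓ CMP  NZCV=0010
5: ✓ MOVPL  r4←0x50
6: ✓ SUBCS  r3←0xc3
7: ✓ ADDGT  r2←0x03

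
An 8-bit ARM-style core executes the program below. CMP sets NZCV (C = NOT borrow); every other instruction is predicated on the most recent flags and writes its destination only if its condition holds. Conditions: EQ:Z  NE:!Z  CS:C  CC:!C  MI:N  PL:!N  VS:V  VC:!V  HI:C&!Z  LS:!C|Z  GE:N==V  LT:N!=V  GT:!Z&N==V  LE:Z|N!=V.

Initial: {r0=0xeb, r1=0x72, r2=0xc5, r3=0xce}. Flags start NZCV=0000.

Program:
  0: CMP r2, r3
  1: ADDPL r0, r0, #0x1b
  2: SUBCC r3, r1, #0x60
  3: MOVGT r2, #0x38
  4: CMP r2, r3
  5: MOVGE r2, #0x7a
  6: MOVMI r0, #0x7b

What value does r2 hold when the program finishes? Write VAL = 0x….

VAL = 0xc5

0: ✓ CMP  NZCV=1000
1: · ADDPL
2: ✓ SUBCC  r3←0x12
3: · MOVGT
4: ✓ CMP  NZCV=1010
5: · MOVGE
6: ✓ MOVMI  r0←0x7b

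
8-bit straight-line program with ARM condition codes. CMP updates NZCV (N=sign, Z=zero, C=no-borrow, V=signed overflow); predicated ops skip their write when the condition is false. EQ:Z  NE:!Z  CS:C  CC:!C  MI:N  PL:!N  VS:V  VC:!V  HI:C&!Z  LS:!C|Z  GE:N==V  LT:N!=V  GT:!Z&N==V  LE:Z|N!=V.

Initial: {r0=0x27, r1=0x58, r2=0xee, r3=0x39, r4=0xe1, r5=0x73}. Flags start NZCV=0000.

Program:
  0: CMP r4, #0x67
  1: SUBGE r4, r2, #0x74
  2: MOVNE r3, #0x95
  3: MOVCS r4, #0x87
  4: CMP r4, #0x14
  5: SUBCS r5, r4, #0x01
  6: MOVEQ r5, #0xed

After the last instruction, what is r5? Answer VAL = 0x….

VAL = 0x86

[0] flags=0011 → (cmp)
[1] flags=0011 GE?F → skip
[2] flags=0011 NE?T → r3=0x95
[3] flags=0011 CS?T → r4=0x87
[4] flags=0011 → (cmp)
[5] flags=0011 CS?T → r5=0x86
[6] flags=0011 EQ?F → skip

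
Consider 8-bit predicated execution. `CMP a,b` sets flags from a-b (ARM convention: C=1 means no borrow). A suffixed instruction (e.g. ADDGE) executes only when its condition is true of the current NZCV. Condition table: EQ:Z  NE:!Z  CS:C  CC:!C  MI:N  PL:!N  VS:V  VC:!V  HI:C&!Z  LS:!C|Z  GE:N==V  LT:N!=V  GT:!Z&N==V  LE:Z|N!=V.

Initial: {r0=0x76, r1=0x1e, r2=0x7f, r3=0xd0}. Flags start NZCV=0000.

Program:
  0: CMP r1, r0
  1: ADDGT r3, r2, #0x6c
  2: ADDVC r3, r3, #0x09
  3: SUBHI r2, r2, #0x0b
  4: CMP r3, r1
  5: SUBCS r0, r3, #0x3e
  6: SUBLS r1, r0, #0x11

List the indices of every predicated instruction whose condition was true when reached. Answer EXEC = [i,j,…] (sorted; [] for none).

EXEC = [2,5]

0: ✓ CMP  NZCV=1000
1: · ADDGT
2: ✓ ADDVC  r3←0xd9
3: · SUBHI
4: ✓ CMP  NZCV=1010
5: ✓ SUBCS  r0←0x9b
6: · SUBLS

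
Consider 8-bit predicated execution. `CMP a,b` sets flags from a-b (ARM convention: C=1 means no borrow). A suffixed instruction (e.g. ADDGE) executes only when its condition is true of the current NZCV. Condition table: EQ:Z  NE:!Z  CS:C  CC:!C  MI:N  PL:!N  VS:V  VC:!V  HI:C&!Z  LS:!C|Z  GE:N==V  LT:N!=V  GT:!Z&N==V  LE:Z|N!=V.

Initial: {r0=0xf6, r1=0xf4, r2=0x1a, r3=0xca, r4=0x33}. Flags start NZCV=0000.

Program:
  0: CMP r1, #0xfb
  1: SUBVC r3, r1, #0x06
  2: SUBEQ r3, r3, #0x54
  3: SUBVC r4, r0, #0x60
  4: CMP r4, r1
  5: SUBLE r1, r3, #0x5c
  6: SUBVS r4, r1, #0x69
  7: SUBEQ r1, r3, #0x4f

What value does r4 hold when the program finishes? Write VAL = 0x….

[0] flags=1000 → (cmp)
[1] flags=1000 VC?T → r3=0xee
[2] flags=1000 EQ?F → skip
[3] flags=1000 VC?T → r4=0x96
[4] flags=1000 → (cmp)
[5] flags=1000 LE?T → r1=0x92
[6] flags=1000 VS?F → skip
[7] flags=1000 EQ?F → skip

VAL = 0x96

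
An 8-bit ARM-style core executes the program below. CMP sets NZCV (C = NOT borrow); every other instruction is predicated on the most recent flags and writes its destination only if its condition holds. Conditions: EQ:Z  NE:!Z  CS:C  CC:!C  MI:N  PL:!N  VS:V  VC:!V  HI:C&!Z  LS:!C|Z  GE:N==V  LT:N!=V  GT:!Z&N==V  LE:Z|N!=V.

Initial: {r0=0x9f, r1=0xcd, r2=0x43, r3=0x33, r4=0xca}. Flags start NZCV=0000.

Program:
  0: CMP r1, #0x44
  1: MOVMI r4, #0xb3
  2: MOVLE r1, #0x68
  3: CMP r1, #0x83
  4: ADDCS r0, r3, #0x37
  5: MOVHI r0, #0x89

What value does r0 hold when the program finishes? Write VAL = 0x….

VAL = 0x9f

0: ✓ CMP  NZCV=1010
1: ✓ MOVMI  r4←0xb3
2: ✓ MOVLE  r1←0x68
3: ✓ CMP  NZCV=1001
4: · ADDCS
5: · MOVHI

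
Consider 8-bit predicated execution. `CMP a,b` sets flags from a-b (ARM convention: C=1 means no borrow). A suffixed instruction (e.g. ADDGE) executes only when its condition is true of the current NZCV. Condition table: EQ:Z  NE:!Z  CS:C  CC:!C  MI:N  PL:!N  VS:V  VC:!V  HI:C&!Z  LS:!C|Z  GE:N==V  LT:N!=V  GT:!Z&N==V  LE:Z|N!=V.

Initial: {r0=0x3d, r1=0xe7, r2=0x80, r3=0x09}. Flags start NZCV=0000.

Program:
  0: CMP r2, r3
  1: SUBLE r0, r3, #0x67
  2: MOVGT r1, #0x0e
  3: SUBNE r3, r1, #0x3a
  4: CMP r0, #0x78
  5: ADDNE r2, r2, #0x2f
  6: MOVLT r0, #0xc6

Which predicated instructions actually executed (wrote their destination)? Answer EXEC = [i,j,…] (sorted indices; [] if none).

EXEC = [1,3,5,6]

[0] flags=0011 → (cmp)
[1] flags=0011 LE?T → r0=0xa2
[2] flags=0011 GT?F → skip
[3] flags=0011 NE?T → r3=0xad
[4] flags=0011 → (cmp)
[5] flags=0011 NE?T → r2=0xaf
[6] flags=0011 LT?T → r0=0xc6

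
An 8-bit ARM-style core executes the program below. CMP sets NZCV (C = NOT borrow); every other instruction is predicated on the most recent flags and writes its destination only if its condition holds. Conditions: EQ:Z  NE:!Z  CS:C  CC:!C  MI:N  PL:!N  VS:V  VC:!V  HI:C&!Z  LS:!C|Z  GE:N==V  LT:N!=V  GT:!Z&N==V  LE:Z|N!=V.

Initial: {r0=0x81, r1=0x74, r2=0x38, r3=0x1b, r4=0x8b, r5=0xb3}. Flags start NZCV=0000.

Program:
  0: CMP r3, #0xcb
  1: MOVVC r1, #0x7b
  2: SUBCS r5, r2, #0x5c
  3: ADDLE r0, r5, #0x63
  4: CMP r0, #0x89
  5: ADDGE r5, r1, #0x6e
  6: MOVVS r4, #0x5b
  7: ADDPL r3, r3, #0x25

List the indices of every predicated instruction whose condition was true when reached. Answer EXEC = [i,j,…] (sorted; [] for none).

0: ✓ CMP  NZCV=0000
1: ✓ MOVVC  r1←0x7b
2: · SUBCS
3: · ADDLE
4: ✓ CMP  NZCV=1000
5: · ADDGE
6: · MOVVS
7: · ADDPL

EXEC = [1]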